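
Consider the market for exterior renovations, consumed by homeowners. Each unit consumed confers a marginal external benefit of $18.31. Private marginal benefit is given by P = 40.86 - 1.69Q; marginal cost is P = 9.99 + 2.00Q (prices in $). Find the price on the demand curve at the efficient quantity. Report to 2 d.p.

P = $18.34

Social marginal benefit = demand + MEB = 59.17 - 1.69Q.
Set SMB = MC: 59.17 - 1.69Q = 9.99 + 2.00Q → Q* = 13.3279.
Consumer price on the demand curve at Q*: 40.86 − 1.69×13.3279 = 18.3358.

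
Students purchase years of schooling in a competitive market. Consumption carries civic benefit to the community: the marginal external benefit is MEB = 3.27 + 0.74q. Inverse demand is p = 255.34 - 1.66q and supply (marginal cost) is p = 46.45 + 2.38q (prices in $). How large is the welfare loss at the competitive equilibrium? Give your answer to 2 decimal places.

DWL = $261.35

Market equilibrium (private): 46.45 + 2.38q = 255.34 - 1.66q → q_m = 51.7054.
Social marginal benefit = demand + MEB = 258.61 - 0.92q.
Set SMB = MC: 258.61 - 0.92q = 46.45 + 2.38q → q* = 64.2909.
Height of the DWL triangle at q_m is SMB(q_m) − MC(q_m) = MEB(q_m) = 41.5320.
DWL = ½ × 12.5855 × 41.5320 = 261.3505.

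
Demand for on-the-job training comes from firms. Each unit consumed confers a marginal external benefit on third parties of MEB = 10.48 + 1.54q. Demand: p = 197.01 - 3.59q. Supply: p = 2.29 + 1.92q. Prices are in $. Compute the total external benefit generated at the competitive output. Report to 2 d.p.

$1331.99

Market equilibrium (private): 2.29 + 1.92q = 197.01 - 3.59q → q_m = 35.3394.
Total external benefit = ∫₀^{q_m} (10.48 + 1.54q) dq = 10.48×35.3394 + ½×1.54×35.3394² = 1331.9893.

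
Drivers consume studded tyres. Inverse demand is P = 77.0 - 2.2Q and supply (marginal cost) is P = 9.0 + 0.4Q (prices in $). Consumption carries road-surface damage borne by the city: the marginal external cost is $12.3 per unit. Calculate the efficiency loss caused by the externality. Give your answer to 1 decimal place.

Market equilibrium (private): 9.0 + 0.4Q = 77.0 - 2.2Q → Q_m = 26.1538.
Social marginal benefit = demand − MEC = 64.7 - 2.2Q.
Set SMB = MC: 64.7 - 2.2Q = 9.0 + 0.4Q → Q* = 21.4231.
The loss is the area between SMB and MC from Q* to Q_m; with linear curves that's a triangle of height MEC(Q_m).
DWL = ½ × 4.7307 × 12.3000 = 29.0938.

DWL = $29.1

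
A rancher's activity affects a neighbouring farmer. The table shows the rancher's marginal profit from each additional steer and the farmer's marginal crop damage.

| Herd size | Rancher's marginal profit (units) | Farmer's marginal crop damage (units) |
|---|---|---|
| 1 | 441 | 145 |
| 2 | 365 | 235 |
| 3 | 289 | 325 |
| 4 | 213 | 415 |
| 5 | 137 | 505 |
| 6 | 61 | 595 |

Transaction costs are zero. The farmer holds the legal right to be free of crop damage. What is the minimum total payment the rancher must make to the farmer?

Efficient level: marginal profit ≥ marginal crop damage through level 2, so k* = 2.
With the farmer holding the right, the rancher must at least compensate total damage at k*: 145 + 235 = 380.

380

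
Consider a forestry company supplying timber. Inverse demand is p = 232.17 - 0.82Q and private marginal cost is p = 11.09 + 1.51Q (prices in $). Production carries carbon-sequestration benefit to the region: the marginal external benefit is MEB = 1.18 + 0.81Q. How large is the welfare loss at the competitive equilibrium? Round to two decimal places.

DWL = $2003.17

Market equilibrium (private): 11.09 + 1.51Q = 232.17 - 0.82Q → Q_m = 94.8841.
Social marginal cost = private MC − MEB = 9.91 + 0.70Q.
Set SMC = demand: 9.91 + 0.70Q = 232.17 - 0.82Q → Q* = 146.2237.
The welfare-loss triangle has base |Q_m − Q*| and height MEB(Q_m) (the vertical gap between SMC and demand is zero at Q* and MEB at Q_m).
DWL = ½ × 51.3396 × 78.0361 = 2003.1711.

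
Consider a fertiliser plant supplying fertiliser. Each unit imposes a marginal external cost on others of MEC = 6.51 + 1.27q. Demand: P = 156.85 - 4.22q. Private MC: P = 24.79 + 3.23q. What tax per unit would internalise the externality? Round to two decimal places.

tax = 24.80 per unit

Social marginal cost = private MC + MEC = 31.30 + 4.50q.
Set SMC = demand: 31.30 + 4.50q = 156.85 - 4.22q → q* = 14.3979.
The Pigouvian tax equals MEC at q*: 6.51 + 1.27×14.3979 = 24.7953.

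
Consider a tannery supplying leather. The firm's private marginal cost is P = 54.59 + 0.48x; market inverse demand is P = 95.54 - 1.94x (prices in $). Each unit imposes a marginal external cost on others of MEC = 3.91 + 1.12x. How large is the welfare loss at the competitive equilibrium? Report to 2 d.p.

DWL = $73.82

Market equilibrium (private): 54.59 + 0.48x = 95.54 - 1.94x → x_m = 16.9215.
Social marginal cost = private MC + MEC = 58.50 + 1.60x.
Set SMC = demand: 58.50 + 1.60x = 95.54 - 1.94x → x* = 10.4633.
The welfare-loss triangle has base |x_m − x*| and height MEC(x_m) (the vertical gap between SMC and demand is zero at x* and MEC at x_m).
DWL = ½ × 6.4582 × 22.8621 = 73.8240.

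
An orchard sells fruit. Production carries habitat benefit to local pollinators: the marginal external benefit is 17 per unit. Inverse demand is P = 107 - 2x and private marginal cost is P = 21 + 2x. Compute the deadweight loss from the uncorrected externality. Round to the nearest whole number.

DWL = 36

Market equilibrium (private): 21 + 2x = 107 - 2x → x_m = 21.5000.
Social marginal cost = private MC − MEB = 4 + 2x.
Set SMC = demand: 4 + 2x = 107 - 2x → x* = 25.7500.
Between x* and x_m the wedge demand − SMC runs linearly from 0 to MEB(x_m), so the loss is a triangle.
DWL = ½ × 4.2500 × 17.0000 = 36.1250.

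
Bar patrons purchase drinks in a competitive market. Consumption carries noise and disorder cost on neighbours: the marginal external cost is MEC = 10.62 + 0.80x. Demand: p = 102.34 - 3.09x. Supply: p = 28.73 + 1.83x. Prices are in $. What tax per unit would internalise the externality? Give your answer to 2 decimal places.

tax = $19.43 per unit

Social marginal benefit = demand − MEC = 91.72 - 3.89x.
Set SMB = MC: 91.72 - 3.89x = 28.73 + 1.83x → x* = 11.0122.
The Pigouvian tax equals MEC at x*: 10.62 + 0.80×11.0122 = 19.4298.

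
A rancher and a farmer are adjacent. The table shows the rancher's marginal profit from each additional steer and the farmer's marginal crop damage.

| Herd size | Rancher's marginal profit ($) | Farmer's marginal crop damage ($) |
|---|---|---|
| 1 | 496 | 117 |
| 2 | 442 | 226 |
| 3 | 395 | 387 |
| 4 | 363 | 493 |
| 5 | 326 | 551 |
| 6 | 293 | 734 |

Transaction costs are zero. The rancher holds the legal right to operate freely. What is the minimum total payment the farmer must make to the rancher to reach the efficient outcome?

$982

Left alone the rancher would choose level 6 (marginal profit stays positive).
Efficient level: k* = 3 (marginal profit ≥ marginal crop damage through 3).
The farmer must at least cover the rancher's forgone profit from cutting 6→3: 363 + 326 + 293 = 982.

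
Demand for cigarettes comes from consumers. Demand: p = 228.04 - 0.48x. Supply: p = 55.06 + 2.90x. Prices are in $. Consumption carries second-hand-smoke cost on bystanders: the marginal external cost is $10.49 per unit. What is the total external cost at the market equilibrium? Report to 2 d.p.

Market equilibrium (private): 55.06 + 2.90x = 228.04 - 0.48x → x_m = 51.1775.
Total external cost = MEC × x_m = 10.49 × 51.1775 = 536.8520.

$536.85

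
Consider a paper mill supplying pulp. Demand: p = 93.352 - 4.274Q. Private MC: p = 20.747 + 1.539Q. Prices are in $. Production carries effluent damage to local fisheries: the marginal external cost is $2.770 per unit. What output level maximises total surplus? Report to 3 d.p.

Social marginal cost = private MC + MEC = 23.517 + 1.539Q.
Set SMC = demand: 23.517 + 1.539Q = 93.352 - 4.274Q → Q* = 12.0136.

Q* = 12.014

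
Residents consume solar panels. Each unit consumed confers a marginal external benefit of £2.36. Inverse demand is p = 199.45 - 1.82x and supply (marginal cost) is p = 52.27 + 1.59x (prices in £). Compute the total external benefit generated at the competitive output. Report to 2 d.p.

Market equilibrium (private): 52.27 + 1.59x = 199.45 - 1.82x → x_m = 43.1613.
Total external benefit = MEB × x_m = 2.36 × 43.1613 = 101.8607.

£101.86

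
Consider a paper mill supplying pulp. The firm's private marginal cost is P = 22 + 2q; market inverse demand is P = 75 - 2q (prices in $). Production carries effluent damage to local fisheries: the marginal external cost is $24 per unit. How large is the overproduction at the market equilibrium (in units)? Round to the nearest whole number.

6 units

Market equilibrium (private): 22 + 2q = 75 - 2q → q_m = 13.2500.
Social marginal cost = private MC + MEC = 46 + 2q.
Set SMC = demand: 46 + 2q = 75 - 2q → q* = 7.2500.
Gap = |13.2500 − 7.2500| = 6.0000.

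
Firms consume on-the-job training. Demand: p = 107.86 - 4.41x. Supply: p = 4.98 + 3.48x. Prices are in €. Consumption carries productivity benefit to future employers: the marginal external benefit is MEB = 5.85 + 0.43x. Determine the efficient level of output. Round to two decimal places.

Social marginal benefit = demand + MEB = 113.71 - 3.98x.
Set SMB = MC: 113.71 - 3.98x = 4.98 + 3.48x → x* = 14.5751.

x* = 14.58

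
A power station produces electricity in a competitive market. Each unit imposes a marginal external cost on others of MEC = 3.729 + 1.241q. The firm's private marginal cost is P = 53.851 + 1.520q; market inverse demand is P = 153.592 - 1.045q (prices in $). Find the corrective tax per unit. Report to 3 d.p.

tax = $35.035 per unit

Social marginal cost = private MC + MEC = 57.580 + 2.761q.
Set SMC = demand: 57.580 + 2.761q = 153.592 - 1.045q → q* = 25.2265.
The Pigouvian tax equals MEC at q*: 3.729 + 1.241×25.2265 = 35.0351.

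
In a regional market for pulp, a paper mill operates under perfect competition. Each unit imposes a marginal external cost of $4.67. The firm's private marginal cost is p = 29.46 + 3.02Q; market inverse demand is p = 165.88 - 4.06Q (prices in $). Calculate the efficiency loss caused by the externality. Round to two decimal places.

Market equilibrium (private): 29.46 + 3.02Q = 165.88 - 4.06Q → Q_m = 19.2684.
Social marginal cost = private MC + MEC = 34.13 + 3.02Q.
Set SMC = demand: 34.13 + 3.02Q = 165.88 - 4.06Q → Q* = 18.6088.
The loss is the area between SMC and demand from Q* to Q_m; with linear curves that's a triangle of height MEC(Q_m).
DWL = ½ × 0.6596 × 4.6700 = 1.5402.

DWL = $1.54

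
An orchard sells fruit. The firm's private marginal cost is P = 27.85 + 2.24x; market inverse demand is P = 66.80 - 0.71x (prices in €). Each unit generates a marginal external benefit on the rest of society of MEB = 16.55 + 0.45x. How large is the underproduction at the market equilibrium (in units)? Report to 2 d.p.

9.00 units

Market equilibrium (private): 27.85 + 2.24x = 66.80 - 0.71x → x_m = 13.2034.
Social marginal cost = private MC − MEB = 11.30 + 1.79x.
Set SMC = demand: 11.30 + 1.79x = 66.80 - 0.71x → x* = 22.2000.
Gap = |13.2034 − 22.2000| = 8.9966.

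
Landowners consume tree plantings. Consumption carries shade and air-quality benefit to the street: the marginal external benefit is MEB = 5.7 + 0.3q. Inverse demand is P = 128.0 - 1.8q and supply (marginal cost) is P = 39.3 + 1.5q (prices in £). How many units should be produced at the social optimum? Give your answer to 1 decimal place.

q* = 31.5

Social marginal benefit = demand + MEB = 133.7 - 1.5q.
Set SMB = MC: 133.7 - 1.5q = 39.3 + 1.5q → q* = 31.4667.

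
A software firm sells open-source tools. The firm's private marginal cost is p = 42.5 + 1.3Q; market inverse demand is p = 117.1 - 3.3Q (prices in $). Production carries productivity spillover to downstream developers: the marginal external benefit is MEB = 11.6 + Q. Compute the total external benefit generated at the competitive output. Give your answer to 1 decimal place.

$319.6

Market equilibrium (private): 42.5 + 1.3Q = 117.1 - 3.3Q → Q_m = 16.2174.
Total external benefit = ∫₀^{Q_m} (11.6 + 1.0Q) dQ = 11.6×16.2174 + ½×1.0×16.2174² = 319.6239.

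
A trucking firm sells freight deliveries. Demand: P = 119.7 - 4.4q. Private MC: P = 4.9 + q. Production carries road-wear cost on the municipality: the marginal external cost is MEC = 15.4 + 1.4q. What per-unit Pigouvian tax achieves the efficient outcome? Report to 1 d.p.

Social marginal cost = private MC + MEC = 20.3 + 2.4q.
Set SMC = demand: 20.3 + 2.4q = 119.7 - 4.4q → q* = 14.6176.
The Pigouvian tax equals MEC at q*: 15.4 + 1.4×14.6176 = 35.8646.

tax = 35.9 per unit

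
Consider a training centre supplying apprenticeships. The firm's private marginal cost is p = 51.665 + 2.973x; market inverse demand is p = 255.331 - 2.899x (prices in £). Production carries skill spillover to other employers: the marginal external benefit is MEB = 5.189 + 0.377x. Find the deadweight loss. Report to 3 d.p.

Market equilibrium (private): 51.665 + 2.973x = 255.331 - 2.899x → x_m = 34.6843.
Social marginal cost = private MC − MEB = 46.476 + 2.596x.
Set SMC = demand: 46.476 + 2.596x = 255.331 - 2.899x → x* = 38.0082.
The loss is the area between SMC and demand from x* to x_m; with linear curves that's a triangle of height MEB(x_m).
DWL = ½ × 3.3239 × 18.2650 = 30.3555.

DWL = £30.356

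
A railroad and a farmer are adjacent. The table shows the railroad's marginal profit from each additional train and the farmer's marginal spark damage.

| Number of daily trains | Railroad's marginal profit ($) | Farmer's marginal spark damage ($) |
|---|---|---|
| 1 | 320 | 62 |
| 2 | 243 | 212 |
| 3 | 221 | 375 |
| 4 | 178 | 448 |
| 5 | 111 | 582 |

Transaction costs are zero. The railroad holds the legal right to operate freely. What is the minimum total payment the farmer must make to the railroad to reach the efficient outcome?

Left alone the railroad would choose level 5 (marginal profit stays positive).
Efficient level: k* = 2 (marginal profit ≥ marginal spark damage through 2).
The farmer must at least cover the railroad's forgone profit from cutting 5→2: 221 + 178 + 111 = 510.

$510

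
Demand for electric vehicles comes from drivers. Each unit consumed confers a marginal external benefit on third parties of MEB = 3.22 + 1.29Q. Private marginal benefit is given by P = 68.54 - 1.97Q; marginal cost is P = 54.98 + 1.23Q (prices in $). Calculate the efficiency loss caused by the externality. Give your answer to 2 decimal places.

Market equilibrium (private): 54.98 + 1.23Q = 68.54 - 1.97Q → Q_m = 4.2375.
Social marginal benefit = demand + MEB = 71.76 - 0.68Q.
Set SMB = MC: 71.76 - 0.68Q = 54.98 + 1.23Q → Q* = 8.7853.
Between Q* and Q_m the wedge SMB − MC runs linearly from 0 to MEB(Q_m), so the loss is a triangle.
DWL = ½ × 4.5478 × 8.6864 = 19.7520.

DWL = $19.75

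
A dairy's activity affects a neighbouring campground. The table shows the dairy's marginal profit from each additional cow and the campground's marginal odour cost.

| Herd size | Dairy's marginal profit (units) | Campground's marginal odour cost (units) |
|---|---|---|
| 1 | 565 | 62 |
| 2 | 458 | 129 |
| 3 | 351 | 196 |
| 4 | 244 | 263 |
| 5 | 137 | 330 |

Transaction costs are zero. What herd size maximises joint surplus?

Bargaining reaches the level where marginal profit last exceeds marginal odour cost.
That holds through level 3 (351 ≥ 196) but not at 4 (244 < 263).

3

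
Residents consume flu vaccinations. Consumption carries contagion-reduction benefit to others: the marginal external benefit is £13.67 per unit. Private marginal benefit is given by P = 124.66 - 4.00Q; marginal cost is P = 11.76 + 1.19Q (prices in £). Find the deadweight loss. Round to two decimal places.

Market equilibrium (private): 11.76 + 1.19Q = 124.66 - 4.00Q → Q_m = 21.7534.
Social marginal benefit = demand + MEB = 138.33 - 4.00Q.
Set SMB = MC: 138.33 - 4.00Q = 11.76 + 1.19Q → Q* = 24.3873.
The welfare-loss triangle has base |Q_m − Q*| and height MEB(Q_m) (the vertical gap between SMB and MC is zero at Q* and MEB at Q_m).
DWL = ½ × 2.6339 × 13.6700 = 18.0027.

DWL = £18.00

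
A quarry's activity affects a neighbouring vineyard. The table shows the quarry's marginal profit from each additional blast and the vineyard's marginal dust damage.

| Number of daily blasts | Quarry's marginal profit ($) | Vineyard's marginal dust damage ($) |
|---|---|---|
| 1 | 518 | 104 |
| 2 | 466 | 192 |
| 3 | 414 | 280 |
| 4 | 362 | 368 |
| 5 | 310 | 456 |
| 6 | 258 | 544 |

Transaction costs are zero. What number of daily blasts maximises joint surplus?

3

Bargaining reaches the level where marginal profit last exceeds marginal dust damage.
That holds through level 3 (414 ≥ 280) but not at 4 (362 < 368).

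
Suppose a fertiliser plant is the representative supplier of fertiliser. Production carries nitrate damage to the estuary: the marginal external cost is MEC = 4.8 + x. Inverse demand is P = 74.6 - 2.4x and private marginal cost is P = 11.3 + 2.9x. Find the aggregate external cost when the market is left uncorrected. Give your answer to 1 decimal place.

128.7

Market equilibrium (private): 11.3 + 2.9x = 74.6 - 2.4x → x_m = 11.9434.
Total external cost = ∫₀^{x_m} (4.8 + 1.0x) dx = 4.8×11.9434 + ½×1.0×11.9434² = 128.6507.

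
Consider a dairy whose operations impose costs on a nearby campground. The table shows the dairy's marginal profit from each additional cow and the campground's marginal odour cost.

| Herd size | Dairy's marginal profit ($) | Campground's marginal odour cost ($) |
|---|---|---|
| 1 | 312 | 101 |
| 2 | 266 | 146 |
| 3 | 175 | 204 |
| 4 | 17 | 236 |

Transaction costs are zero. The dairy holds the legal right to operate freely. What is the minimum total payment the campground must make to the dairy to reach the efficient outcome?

Left alone the dairy would choose level 4 (marginal profit stays positive).
Efficient level: k* = 2 (marginal profit ≥ marginal odour cost through 2).
The campground must at least cover the dairy's forgone profit from cutting 4→2: 175 + 17 = 192.

$192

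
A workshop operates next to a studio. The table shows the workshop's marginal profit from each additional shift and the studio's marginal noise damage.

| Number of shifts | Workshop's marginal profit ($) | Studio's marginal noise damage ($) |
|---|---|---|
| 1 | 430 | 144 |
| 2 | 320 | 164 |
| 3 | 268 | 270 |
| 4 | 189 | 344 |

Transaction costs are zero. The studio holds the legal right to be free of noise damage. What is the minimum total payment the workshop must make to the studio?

Efficient level: marginal profit ≥ marginal noise damage through level 2, so k* = 2.
With the studio holding the right, the workshop must at least compensate total damage at k*: 144 + 164 = 308.

$308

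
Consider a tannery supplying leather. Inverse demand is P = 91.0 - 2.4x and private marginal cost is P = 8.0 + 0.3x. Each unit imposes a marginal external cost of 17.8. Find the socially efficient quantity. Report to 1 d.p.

Social marginal cost = private MC + MEC = 25.8 + 0.3x.
Set SMC = demand: 25.8 + 0.3x = 91.0 - 2.4x → x* = 24.1481.

x* = 24.1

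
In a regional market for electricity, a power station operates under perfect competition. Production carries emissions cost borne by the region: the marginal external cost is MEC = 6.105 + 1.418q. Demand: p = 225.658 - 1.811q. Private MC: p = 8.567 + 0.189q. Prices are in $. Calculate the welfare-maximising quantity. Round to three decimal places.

Social marginal cost = private MC + MEC = 14.672 + 1.607q.
Set SMC = demand: 14.672 + 1.607q = 225.658 - 1.811q → q* = 61.7279.

q* = 61.728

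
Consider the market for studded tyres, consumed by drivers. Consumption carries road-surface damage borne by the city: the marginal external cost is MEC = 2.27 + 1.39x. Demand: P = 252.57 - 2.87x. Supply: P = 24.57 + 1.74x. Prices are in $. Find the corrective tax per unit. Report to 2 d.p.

Social marginal benefit = demand − MEC = 250.30 - 4.26x.
Set SMB = MC: 250.30 - 4.26x = 24.57 + 1.74x → x* = 37.6217.
The Pigouvian tax equals MEC at x*: 2.27 + 1.39×37.6217 = 54.5642.

tax = $54.56 per unit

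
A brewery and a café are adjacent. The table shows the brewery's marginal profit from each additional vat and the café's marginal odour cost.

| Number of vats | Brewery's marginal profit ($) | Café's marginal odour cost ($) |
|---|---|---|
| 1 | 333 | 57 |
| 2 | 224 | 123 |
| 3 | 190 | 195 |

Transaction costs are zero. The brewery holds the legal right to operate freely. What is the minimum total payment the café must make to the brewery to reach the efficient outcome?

Left alone the brewery would choose level 3 (marginal profit stays positive).
Efficient level: k* = 2 (marginal profit ≥ marginal odour cost through 2).
The café must at least cover the brewery's forgone profit from cutting 3→2: 190 = 190.

$190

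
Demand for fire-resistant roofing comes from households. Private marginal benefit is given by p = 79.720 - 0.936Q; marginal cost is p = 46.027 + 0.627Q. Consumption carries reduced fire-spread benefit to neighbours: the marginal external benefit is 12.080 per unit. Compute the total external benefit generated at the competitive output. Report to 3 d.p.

Market equilibrium (private): 46.027 + 0.627Q = 79.720 - 0.936Q → Q_m = 21.5566.
Total external benefit = MEB × Q_m = 12.080 × 21.5566 = 260.4037.

260.404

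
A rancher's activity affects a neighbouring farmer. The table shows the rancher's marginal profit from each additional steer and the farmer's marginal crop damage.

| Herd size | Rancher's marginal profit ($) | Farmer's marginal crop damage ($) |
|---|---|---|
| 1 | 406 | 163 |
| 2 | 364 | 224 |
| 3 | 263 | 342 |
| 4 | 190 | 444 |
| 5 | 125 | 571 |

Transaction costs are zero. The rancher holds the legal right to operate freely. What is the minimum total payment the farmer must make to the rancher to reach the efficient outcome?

$578

Left alone the rancher would choose level 5 (marginal profit stays positive).
Efficient level: k* = 2 (marginal profit ≥ marginal crop damage through 2).
The farmer must at least cover the rancher's forgone profit from cutting 5→2: 263 + 190 + 125 = 578.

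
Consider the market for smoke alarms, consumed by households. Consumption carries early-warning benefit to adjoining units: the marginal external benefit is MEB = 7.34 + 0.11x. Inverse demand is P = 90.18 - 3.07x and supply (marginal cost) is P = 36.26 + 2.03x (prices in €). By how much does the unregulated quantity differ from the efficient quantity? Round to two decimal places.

Market equilibrium (private): 36.26 + 2.03x = 90.18 - 3.07x → x_m = 10.5725.
Social marginal benefit = demand + MEB = 97.52 - 2.96x.
Set SMB = MC: 97.52 - 2.96x = 36.26 + 2.03x → x* = 12.2766.
Gap = |10.5725 − 12.2766| = 1.7041.

1.70 units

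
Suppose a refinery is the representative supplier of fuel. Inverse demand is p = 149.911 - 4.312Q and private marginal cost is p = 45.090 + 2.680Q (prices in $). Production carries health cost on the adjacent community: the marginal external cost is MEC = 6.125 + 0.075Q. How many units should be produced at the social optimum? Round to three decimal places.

Social marginal cost = private MC + MEC = 51.215 + 2.755Q.
Set SMC = demand: 51.215 + 2.755Q = 149.911 - 4.312Q → Q* = 13.9658.

Q* = 13.966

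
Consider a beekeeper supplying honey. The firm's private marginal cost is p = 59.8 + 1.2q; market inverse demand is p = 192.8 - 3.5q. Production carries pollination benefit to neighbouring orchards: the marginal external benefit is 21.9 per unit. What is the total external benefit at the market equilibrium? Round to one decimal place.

619.7

Market equilibrium (private): 59.8 + 1.2q = 192.8 - 3.5q → q_m = 28.2979.
Total external benefit = MEB × q_m = 21.9 × 28.2979 = 619.7240.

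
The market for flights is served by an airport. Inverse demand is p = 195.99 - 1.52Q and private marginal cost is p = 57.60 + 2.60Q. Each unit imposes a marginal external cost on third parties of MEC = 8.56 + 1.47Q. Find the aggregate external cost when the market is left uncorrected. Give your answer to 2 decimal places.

1116.81

Market equilibrium (private): 57.60 + 2.60Q = 195.99 - 1.52Q → Q_m = 33.5898.
Total external cost = ∫₀^{Q_m} (8.56 + 1.47Q) dQ = 8.56×33.5898 + ½×1.47×33.5898² = 1116.8106.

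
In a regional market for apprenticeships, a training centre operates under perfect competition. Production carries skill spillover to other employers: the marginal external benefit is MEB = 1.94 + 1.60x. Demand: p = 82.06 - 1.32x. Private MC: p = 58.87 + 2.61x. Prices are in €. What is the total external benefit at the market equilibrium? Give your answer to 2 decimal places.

€39.30

Market equilibrium (private): 58.87 + 2.61x = 82.06 - 1.32x → x_m = 5.9008.
Total external benefit = ∫₀^{x_m} (1.94 + 1.60x) dx = 1.94×5.9008 + ½×1.60×5.9008² = 39.3031.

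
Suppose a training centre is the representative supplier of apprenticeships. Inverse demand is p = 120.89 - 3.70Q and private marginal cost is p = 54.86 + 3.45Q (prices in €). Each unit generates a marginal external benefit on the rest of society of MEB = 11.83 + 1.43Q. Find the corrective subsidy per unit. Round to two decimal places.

Social marginal cost = private MC − MEB = 43.03 + 2.02Q.
Set SMC = demand: 43.03 + 2.02Q = 120.89 - 3.70Q → Q* = 13.6119.
The Pigouvian subsidy equals MEB at Q*: 11.83 + 1.43×13.6119 = 31.2950.

subsidy = €31.30 per unit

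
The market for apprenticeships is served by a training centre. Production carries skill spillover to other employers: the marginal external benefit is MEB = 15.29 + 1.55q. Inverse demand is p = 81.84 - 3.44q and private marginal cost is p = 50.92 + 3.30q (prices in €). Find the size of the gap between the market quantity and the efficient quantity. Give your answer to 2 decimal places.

4.32 units

Market equilibrium (private): 50.92 + 3.30q = 81.84 - 3.44q → q_m = 4.5875.
Social marginal cost = private MC − MEB = 35.63 + 1.75q.
Set SMC = demand: 35.63 + 1.75q = 81.84 - 3.44q → q* = 8.9037.
Gap = |4.5875 − 8.9037| = 4.3162.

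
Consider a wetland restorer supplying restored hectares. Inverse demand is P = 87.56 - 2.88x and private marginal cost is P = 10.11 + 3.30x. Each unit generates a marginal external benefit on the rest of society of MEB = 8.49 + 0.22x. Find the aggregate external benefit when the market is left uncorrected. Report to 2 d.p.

Market equilibrium (private): 10.11 + 3.30x = 87.56 - 2.88x → x_m = 12.5324.
Total external benefit = ∫₀^{x_m} (8.49 + 0.22x) dx = 8.49×12.5324 + ½×0.22×12.5324² = 123.6768.

123.68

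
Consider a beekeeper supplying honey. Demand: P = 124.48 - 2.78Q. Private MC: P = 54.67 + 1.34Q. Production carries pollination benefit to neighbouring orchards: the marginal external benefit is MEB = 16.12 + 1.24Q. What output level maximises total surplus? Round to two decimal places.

Social marginal cost = private MC − MEB = 38.55 + 0.10Q.
Set SMC = demand: 38.55 + 0.10Q = 124.48 - 2.78Q → Q* = 29.8368.

Q* = 29.84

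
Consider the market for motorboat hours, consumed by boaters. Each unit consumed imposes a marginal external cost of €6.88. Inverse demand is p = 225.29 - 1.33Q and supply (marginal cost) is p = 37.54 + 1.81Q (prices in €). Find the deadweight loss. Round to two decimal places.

DWL = €7.54

Market equilibrium (private): 37.54 + 1.81Q = 225.29 - 1.33Q → Q_m = 59.7930.
Social marginal benefit = demand − MEC = 218.41 - 1.33Q.
Set SMB = MC: 218.41 - 1.33Q = 37.54 + 1.81Q → Q* = 57.6019.
Between Q* and Q_m the wedge MC − SMB runs linearly from 0 to MEC(Q_m), so the loss is a triangle.
DWL = ½ × 2.1911 × 6.8800 = 7.5374.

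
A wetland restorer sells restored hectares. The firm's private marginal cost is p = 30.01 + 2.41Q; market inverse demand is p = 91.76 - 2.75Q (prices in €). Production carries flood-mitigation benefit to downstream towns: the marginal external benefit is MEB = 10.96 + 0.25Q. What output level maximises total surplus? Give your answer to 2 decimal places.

Q* = 14.81

Social marginal cost = private MC − MEB = 19.05 + 2.16Q.
Set SMC = demand: 19.05 + 2.16Q = 91.76 - 2.75Q → Q* = 14.8086.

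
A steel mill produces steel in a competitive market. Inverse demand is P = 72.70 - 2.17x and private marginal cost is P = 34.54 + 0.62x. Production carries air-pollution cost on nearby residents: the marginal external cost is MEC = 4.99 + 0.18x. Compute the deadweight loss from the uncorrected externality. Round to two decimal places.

Market equilibrium (private): 34.54 + 0.62x = 72.70 - 2.17x → x_m = 13.6774.
Social marginal cost = private MC + MEC = 39.53 + 0.80x.
Set SMC = demand: 39.53 + 0.80x = 72.70 - 2.17x → x* = 11.1684.
Between x* and x_m the wedge SMC − demand runs linearly from 0 to MEC(x_m), so the loss is a triangle.
DWL = ½ × 2.5090 × 7.4519 = 9.3484.

DWL = 9.35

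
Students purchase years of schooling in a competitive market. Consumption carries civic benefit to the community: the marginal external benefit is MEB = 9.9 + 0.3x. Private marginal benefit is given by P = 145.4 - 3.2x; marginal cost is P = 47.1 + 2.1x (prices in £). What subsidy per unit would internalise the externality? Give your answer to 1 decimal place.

subsidy = £16.4 per unit

Social marginal benefit = demand + MEB = 155.3 - 2.9x.
Set SMB = MC: 155.3 - 2.9x = 47.1 + 2.1x → x* = 21.6400.
The Pigouvian subsidy equals MEB at x*: 9.9 + 0.3×21.6400 = 16.3920.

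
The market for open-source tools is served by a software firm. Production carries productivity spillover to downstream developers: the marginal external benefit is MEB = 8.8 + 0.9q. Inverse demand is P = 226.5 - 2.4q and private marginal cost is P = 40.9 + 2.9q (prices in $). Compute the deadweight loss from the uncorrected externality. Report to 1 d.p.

DWL = $184.7

Market equilibrium (private): 40.9 + 2.9q = 226.5 - 2.4q → q_m = 35.0189.
Social marginal cost = private MC − MEB = 32.1 + 2.0q.
Set SMC = demand: 32.1 + 2.0q = 226.5 - 2.4q → q* = 44.1818.
The welfare-loss triangle has base |q_m − q*| and height MEB(q_m) (the vertical gap between SMC and demand is zero at q* and MEB at q_m).
DWL = ½ × 9.1629 × 40.3170 = 184.7103.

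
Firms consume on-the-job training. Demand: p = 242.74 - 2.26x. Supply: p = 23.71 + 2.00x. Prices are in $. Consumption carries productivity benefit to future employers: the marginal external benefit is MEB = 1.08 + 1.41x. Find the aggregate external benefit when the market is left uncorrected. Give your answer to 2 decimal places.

$1919.23

Market equilibrium (private): 23.71 + 2.00x = 242.74 - 2.26x → x_m = 51.4155.
Total external benefit = ∫₀^{x_m} (1.08 + 1.41x) dx = 1.08×51.4155 + ½×1.41×51.4155² = 1919.2341.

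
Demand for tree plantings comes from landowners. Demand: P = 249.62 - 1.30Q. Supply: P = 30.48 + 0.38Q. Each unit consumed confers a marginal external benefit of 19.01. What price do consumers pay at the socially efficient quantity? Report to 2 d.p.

Social marginal benefit = demand + MEB = 268.63 - 1.30Q.
Set SMB = MC: 268.63 - 1.30Q = 30.48 + 0.38Q → Q* = 141.7560.
Consumer price on the demand curve at Q*: 249.62 − 1.30×141.7560 = 65.3372.

P = 65.34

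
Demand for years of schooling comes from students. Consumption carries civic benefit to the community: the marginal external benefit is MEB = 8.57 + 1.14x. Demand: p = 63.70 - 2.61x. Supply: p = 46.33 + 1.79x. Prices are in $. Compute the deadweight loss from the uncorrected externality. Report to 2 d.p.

Market equilibrium (private): 46.33 + 1.79x = 63.70 - 2.61x → x_m = 3.9477.
Social marginal benefit = demand + MEB = 72.27 - 1.47x.
Set SMB = MC: 72.27 - 1.47x = 46.33 + 1.79x → x* = 7.9571.
The welfare-loss triangle has base |x_m − x*| and height MEB(x_m) (the vertical gap between SMB and MC is zero at x* and MEB at x_m).
DWL = ½ × 4.0094 × 13.0704 = 26.2022.

DWL = $26.20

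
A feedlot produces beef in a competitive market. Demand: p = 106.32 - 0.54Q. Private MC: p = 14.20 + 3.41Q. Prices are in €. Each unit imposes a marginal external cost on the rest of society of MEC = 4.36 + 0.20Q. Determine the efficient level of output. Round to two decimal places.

Q* = 21.15

Social marginal cost = private MC + MEC = 18.56 + 3.61Q.
Set SMC = demand: 18.56 + 3.61Q = 106.32 - 0.54Q → Q* = 21.1470.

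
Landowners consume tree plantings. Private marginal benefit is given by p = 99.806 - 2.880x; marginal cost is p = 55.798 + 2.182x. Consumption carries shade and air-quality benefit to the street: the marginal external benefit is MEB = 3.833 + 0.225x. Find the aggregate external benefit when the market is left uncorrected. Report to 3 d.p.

41.826

Market equilibrium (private): 55.798 + 2.182x = 99.806 - 2.880x → x_m = 8.6938.
Total external benefit = ∫₀^{x_m} (3.833 + 0.225x) dx = 3.833×8.6938 + ½×0.225×8.6938² = 41.8263.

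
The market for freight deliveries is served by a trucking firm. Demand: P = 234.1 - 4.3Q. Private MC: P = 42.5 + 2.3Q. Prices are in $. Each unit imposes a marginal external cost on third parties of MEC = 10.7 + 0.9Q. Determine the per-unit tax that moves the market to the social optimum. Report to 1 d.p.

tax = $32.4 per unit

Social marginal cost = private MC + MEC = 53.2 + 3.2Q.
Set SMC = demand: 53.2 + 3.2Q = 234.1 - 4.3Q → Q* = 24.1200.
The Pigouvian tax equals MEC at Q*: 10.7 + 0.9×24.1200 = 32.4080.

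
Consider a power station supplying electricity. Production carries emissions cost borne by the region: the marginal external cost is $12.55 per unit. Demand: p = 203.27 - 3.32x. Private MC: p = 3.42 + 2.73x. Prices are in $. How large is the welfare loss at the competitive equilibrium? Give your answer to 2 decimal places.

DWL = $13.02

Market equilibrium (private): 3.42 + 2.73x = 203.27 - 3.32x → x_m = 33.0331.
Social marginal cost = private MC + MEC = 15.97 + 2.73x.
Set SMC = demand: 15.97 + 2.73x = 203.27 - 3.32x → x* = 30.9587.
Height of the DWL triangle at x_m is SMC(x_m) − demand(x_m) = MEC(x_m) = 12.5500.
DWL = ½ × 2.0744 × 12.5500 = 13.0169.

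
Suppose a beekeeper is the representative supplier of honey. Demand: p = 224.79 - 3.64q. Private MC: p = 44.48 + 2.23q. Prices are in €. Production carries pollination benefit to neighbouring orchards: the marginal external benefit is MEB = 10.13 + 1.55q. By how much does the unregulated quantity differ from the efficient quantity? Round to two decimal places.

13.37 units

Market equilibrium (private): 44.48 + 2.23q = 224.79 - 3.64q → q_m = 30.7172.
Social marginal cost = private MC − MEB = 34.35 + 0.68q.
Set SMC = demand: 34.35 + 0.68q = 224.79 - 3.64q → q* = 44.0833.
Gap = |30.7172 − 44.0833| = 13.3661.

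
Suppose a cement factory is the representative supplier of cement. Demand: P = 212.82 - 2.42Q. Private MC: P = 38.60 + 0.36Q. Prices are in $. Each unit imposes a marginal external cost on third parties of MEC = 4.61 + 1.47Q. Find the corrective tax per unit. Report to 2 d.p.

tax = $63.28 per unit

Social marginal cost = private MC + MEC = 43.21 + 1.83Q.
Set SMC = demand: 43.21 + 1.83Q = 212.82 - 2.42Q → Q* = 39.9082.
The Pigouvian tax equals MEC at Q*: 4.61 + 1.47×39.9082 = 63.2751.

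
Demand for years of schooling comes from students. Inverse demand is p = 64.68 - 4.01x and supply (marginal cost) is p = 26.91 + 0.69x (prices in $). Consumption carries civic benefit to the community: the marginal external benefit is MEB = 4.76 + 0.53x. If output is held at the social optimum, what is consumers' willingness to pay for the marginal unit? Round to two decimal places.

Social marginal benefit = demand + MEB = 69.44 - 3.48x.
Set SMB = MC: 69.44 - 3.48x = 26.91 + 0.69x → x* = 10.1990.
Consumer price on the demand curve at x*: 64.68 − 4.01×10.1990 = 23.7820.

P = $23.78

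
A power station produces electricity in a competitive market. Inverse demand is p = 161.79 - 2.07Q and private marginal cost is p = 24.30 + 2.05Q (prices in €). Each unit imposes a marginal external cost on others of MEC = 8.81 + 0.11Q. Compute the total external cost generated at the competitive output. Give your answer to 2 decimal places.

Market equilibrium (private): 24.30 + 2.05Q = 161.79 - 2.07Q → Q_m = 33.3714.
Total external cost = ∫₀^{Q_m} (8.81 + 0.11Q) dQ = 8.81×33.3714 + ½×0.11×33.3714² = 355.2528.

€355.25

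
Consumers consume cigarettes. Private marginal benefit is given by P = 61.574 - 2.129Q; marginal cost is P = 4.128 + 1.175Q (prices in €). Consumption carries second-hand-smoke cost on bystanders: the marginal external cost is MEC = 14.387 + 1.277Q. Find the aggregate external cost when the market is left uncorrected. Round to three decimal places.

€443.163

Market equilibrium (private): 4.128 + 1.175Q = 61.574 - 2.129Q → Q_m = 17.3868.
Total external cost = ∫₀^{Q_m} (14.387 + 1.277Q) dQ = 14.387×17.3868 + ½×1.277×17.3868² = 443.1630.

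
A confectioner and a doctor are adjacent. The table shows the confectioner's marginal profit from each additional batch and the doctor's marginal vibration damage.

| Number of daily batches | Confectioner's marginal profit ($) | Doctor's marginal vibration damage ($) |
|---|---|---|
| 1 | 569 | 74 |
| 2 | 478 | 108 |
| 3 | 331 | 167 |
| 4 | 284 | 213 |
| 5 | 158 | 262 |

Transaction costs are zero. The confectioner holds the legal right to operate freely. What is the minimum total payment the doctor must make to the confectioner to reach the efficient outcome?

Left alone the confectioner would choose level 5 (marginal profit stays positive).
Efficient level: k* = 4 (marginal profit ≥ marginal vibration damage through 4).
The doctor must at least cover the confectioner's forgone profit from cutting 5→4: 158 = 158.

$158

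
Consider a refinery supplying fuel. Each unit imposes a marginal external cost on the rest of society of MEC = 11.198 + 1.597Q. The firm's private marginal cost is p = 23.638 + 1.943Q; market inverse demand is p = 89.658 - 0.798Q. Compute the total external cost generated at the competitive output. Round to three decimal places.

732.958

Market equilibrium (private): 23.638 + 1.943Q = 89.658 - 0.798Q → Q_m = 24.0861.
Total external cost = ∫₀^{Q_m} (11.198 + 1.597Q) dQ = 11.198×24.0861 + ½×1.597×24.0861² = 732.9581.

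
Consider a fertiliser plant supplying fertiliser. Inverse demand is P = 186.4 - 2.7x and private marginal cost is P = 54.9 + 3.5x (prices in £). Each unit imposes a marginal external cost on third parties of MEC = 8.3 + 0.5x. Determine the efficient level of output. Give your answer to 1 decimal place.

x* = 18.4

Social marginal cost = private MC + MEC = 63.2 + 4.0x.
Set SMC = demand: 63.2 + 4.0x = 186.4 - 2.7x → x* = 18.3881.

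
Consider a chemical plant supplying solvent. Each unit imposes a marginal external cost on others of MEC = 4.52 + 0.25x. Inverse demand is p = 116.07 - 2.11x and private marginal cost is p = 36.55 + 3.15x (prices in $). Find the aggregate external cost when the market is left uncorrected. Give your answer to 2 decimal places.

Market equilibrium (private): 36.55 + 3.15x = 116.07 - 2.11x → x_m = 15.1179.
Total external cost = ∫₀^{x_m} (4.52 + 0.25x) dx = 4.52×15.1179 + ½×0.25×15.1179² = 96.9018.

$96.90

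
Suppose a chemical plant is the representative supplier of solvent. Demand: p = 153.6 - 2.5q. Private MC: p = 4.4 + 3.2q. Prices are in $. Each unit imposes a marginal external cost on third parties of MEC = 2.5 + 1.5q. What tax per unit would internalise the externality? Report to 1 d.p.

Social marginal cost = private MC + MEC = 6.9 + 4.7q.
Set SMC = demand: 6.9 + 4.7q = 153.6 - 2.5q → q* = 20.3750.
The Pigouvian tax equals MEC at q*: 2.5 + 1.5×20.3750 = 33.0625.

tax = $33.1 per unit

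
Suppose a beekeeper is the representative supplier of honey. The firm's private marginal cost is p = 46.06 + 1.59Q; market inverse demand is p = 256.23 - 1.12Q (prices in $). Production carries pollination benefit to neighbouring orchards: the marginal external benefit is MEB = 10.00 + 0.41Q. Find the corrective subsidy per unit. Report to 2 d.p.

Social marginal cost = private MC − MEB = 36.06 + 1.18Q.
Set SMC = demand: 36.06 + 1.18Q = 256.23 - 1.12Q → Q* = 95.7261.
The Pigouvian subsidy equals MEB at Q*: 10.00 + 0.41×95.7261 = 49.2477.

subsidy = $49.25 per unit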